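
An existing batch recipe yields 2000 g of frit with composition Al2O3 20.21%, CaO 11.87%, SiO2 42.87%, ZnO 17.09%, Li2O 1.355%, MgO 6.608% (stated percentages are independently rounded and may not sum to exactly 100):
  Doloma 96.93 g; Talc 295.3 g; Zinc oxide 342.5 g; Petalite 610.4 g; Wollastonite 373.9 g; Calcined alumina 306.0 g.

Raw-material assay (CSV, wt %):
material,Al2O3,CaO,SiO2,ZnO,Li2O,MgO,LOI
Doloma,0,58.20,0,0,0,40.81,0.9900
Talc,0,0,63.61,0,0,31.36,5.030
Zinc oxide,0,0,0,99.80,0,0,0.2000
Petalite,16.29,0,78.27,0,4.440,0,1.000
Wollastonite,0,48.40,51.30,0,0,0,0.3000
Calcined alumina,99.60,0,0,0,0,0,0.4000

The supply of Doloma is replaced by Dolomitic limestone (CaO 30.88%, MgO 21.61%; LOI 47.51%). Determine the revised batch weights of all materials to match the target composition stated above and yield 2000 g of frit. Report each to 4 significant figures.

Values along the way are displayed rounded to four significant digits within the worked lines; full precision is carried in all steps. Every reported value undergoes a single rounding. All derived quantities are carried at exact precision (LOI, net glass mass, totals, yield, the six compositions) starting from the weights at 2000 g of glass, as they appear in the question or the answer.
Target masses of each oxide per 2000 g frit:
  Al2O3: 20.21% × 2000 = 404.2 g
  CaO: 11.87% × 2000 = 237.4 g
  SiO2: 42.87% × 2000 = 857.4 g
  ZnO: 17.09% × 2000 = 341.8 g
  Li2O: 1.355% × 2000 = 27.10 g
  MgO: 6.608% × 2000 = 132.2 g
Oxide-by-oxide audit working from each reported weight, versus the basis set out (summed amounts equal target values given rounding of the digits):
  Al2O3: 610.4·0.1629 + 306.0·0.9960 = 404.2 g (target 404.2 g)
  CaO: 182.9·0.3088 + 373.8·0.4840 = 237.4 g (target 237.4 g)
  SiO2: 295.4·0.6361 + 610.4·0.7827 + 373.8·0.5130 = 857.4 g (target 857.4 g)
  ZnO: 342.5·0.9980 = 341.8 g (target 341.8 g)
  Li2O: 610.4·0.04440 = 27.10 g (target 27.10 g)
  MgO: 182.9·0.2161 + 295.4·0.3136 = 132.2 g (target 132.2 g)
Glass-mass closure: Σ batch − LOI loss = 2000 g (the targets, summed, come to 2000 g; the stated basis being 2000 g — any gap is answer rounding).
Adding the batch up: Σ batch = 2111 g; ignition loss, Σ(batch × LOI) = 110.9 g; yield, glass over the total, = 94.75%.

Revised batch per 2000 g frit:
  Dolomitic limestone: 182.9 g
  Talc: 295.4 g
  Zinc oxide: 342.5 g
  Petalite: 610.4 g
  Wollastonite: 373.8 g
  Calcined alumina: 306.0 g
Total batch = 2111 g; LOI loss = 110.9 g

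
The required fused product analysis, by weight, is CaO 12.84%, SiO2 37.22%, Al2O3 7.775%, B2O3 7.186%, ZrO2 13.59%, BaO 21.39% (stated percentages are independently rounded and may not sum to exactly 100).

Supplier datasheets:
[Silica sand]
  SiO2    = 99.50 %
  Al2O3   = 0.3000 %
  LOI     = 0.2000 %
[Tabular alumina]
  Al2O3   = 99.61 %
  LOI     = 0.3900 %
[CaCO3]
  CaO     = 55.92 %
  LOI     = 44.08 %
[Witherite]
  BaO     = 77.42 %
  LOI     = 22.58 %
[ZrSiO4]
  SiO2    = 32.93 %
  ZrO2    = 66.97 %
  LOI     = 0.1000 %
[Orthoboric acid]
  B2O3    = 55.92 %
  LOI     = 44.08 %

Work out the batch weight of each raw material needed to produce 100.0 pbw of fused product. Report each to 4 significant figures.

Batch per 100.0 pbw fused product:
  Silica sand: 30.69 pbw
  Tabular alumina: 7.713 pbw
  CaCO3: 22.96 pbw
  Witherite: 27.63 pbw
  ZrSiO4: 20.29 pbw
  Orthoboric acid: 12.85 pbw
Total batch = 122.1 pbw; LOI loss = 22.14 pbw; yield = 81.88%

In-progress results are printed, rounded to 4 significant figures, in the working; full precision is carried in all steps — each reported value includes exactly one rounding. The derived quantities (the six compositions, ignition loss, totals, net glass mass, the yield) are carried at full precision from the batch weights per 100.0 pbw of glass, as written in either problem or answer.
Target oxide masses per 100.0 pbw fused product:
  CaO: 12.84% × 100.0 = 12.84 pbw
  SiO2: 37.22% × 100.0 = 37.22 pbw
  Al2O3: 7.775% × 100.0 = 7.775 pbw
  B2O3: 7.186% × 100.0 = 7.186 pbw
  ZrO2: 13.59% × 100.0 = 13.59 pbw
  BaO: 21.39% × 100.0 = 21.39 pbw
Verifying the oxide balance working from each reported weight, for the quoted basis mass (delivered sums recover each target up to rounding of the answer):
  CaO: 22.96·0.5592 = 12.84 pbw (target 12.84 pbw)
  SiO2: 30.69·0.9950 + 20.29·0.3293 = 37.22 pbw (target 37.22 pbw)
  Al2O3: 30.69·0.003000 + 7.713·0.9961 = 7.775 pbw (target 7.775 pbw)
  B2O3: 12.85·0.5592 = 7.186 pbw (target 7.186 pbw)
  ZrO2: 20.29·0.6697 = 13.59 pbw (target 13.59 pbw)
  BaO: 27.63·0.7742 = 21.39 pbw (target 21.39 pbw)
Auditing the glass mass value: net batch after ignition = 100.0 pbw (the targets, summed, come to 100.0 pbw; with the basis standing at 100.0 pbw — a pure rounding effect).
Batch grand total — Σ batch = 122.1 pbw; LOI loss = Σ batch·LOI = 22.14 pbw; yield: glass divided by total = 81.88%.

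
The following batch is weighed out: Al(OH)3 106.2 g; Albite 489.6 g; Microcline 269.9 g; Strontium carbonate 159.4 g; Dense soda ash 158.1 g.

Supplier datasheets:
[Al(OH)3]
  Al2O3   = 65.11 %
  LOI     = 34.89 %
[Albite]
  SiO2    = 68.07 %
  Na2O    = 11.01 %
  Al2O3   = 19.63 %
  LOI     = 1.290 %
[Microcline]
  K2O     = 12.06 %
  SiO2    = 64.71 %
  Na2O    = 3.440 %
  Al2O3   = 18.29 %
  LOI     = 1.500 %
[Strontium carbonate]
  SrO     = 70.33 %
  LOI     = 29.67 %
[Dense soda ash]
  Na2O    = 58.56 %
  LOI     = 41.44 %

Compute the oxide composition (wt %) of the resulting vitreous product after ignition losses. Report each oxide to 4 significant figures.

Each numeric step carries full precision from first step to last — the intermediate values are shown (rounded to 4 significant digits) at each printed step; exactly one rounding lands on every reported number; the derived quantities (ignition loss, net glass mass, totals, the five compositions, yield) are carried from the weighed amounts per 1023 g of glass at exact precision exactly as printed in problem or answer.
Mass of each oxide from the mix:
  K2O: 269.9·0.1206 = 32.55 g
  SrO: 159.4·0.7033 = 112.1 g
  SiO2: 489.6·0.6807 + 269.9·0.6471 = 507.9 g
  Na2O: 489.6·0.1101 + 269.9·0.03440 + 158.1·0.5856 = 155.8 g
  Al2O3: 106.2·0.6511 + 489.6·0.1963 + 269.9·0.1829 = 214.6 g
LOI: 106.2·0.3489 + 489.6·0.01290 + 269.9·0.01500 + 159.4·0.2967 + 158.1·0.4144 = 160.2 g
Glass mass = batch − LOI = 1183 − 160.2 = 1023 g (= the summed oxide contributions)
wt % = oxide mass / glass mass × 100

Glass mass = 1023 g (batch 1183 − LOI 160.2).
Composition: K2O 3.182%, SrO 10.96%, SiO2 49.65%, Na2O 15.23%, Al2O3 20.98%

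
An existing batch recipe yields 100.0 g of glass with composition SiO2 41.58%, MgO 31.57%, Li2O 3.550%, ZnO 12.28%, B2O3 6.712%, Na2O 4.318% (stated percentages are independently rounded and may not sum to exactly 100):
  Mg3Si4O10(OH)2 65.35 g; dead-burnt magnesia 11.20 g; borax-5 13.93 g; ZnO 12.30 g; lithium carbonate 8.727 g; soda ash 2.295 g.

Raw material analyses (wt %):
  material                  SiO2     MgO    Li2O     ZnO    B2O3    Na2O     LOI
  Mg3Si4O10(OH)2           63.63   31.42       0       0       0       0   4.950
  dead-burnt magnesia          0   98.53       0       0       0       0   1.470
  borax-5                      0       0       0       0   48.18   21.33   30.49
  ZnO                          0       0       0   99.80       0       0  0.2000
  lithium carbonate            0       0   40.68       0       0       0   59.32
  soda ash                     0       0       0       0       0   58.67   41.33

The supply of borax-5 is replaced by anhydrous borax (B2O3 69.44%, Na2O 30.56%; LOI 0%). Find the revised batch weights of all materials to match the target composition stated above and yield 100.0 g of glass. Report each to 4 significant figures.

All arithmetic carries exact precision at each step — intermediates are printed rounded to four significant digits when written out. Exactly one rounding is applied to every reported figure; the derived quantities (glass mass, totals, the yield, ignition loss, six oxide percentages) are computed at full float precision from the weighed amounts on 100.0 g of glass as they appear in question or answer.
Target masses of each oxide per 100.0 g glass:
  SiO2: 41.58% × 100.0 = 41.58 g
  MgO: 31.57% × 100.0 = 31.57 g
  Li2O: 3.550% × 100.0 = 3.550 g
  ZnO: 12.28% × 100.0 = 12.28 g
  B2O3: 6.712% × 100.0 = 6.712 g
  Na2O: 4.318% × 100.0 = 4.318 g
Balance tally, oxide-wise, given the weights on record, per the basis as stated (target by target, the sums agree exact up to rounding of places):
  SiO2: 65.35·0.6363 = 41.58 g (target 41.58 g)
  MgO: 65.35·0.3142 + 11.20·0.9853 = 31.57 g (target 31.57 g)
  Li2O: 8.727·0.4068 = 3.550 g (target 3.550 g)
  ZnO: 12.30·0.9980 = 12.28 g (target 12.28 g)
  B2O3: 9.666·0.6944 = 6.712 g (target 6.712 g)
  Na2O: 9.666·0.3056 + 2.325·0.5867 = 4.318 g (target 4.318 g)
Consistency of the glass mass: batch Σ − ignition loss = 100.0 g (per-oxide target masses sum to 100.0 g; basis as stated: 100.0 g — differing by rounding only).
Whole-batch sum: Σ batch = 109.6 g; LOI loss = Σ batch·LOI = 9.562 g; glass ÷ batch gives a yield of 91.27%.

Revised batch per 100.0 g glass:
  Mg3Si4O10(OH)2: 65.35 g
  dead-burnt magnesia: 11.20 g
  anhydrous borax: 9.666 g
  ZnO: 12.30 g
  lithium carbonate: 8.727 g
  soda ash: 2.325 g
Total batch = 109.6 g; LOI loss = 9.562 g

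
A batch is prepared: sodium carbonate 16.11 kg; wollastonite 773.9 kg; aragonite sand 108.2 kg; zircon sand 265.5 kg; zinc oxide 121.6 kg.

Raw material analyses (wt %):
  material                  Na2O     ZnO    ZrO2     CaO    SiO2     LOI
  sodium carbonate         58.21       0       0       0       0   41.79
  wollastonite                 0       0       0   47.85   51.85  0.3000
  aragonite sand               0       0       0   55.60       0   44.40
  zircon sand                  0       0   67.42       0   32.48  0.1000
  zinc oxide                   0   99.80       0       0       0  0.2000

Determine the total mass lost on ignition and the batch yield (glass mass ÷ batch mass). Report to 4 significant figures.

The whole derivation carries full precision at all times; the intermediate values are shown rounded off to 4 significant figures at each printed step. Every reported result receives exactly one rounding — the derived quantities are computed from the weighed amounts for 1228 kg of glass at exact precision (yield, ignition loss, the five compositions, totals, glass mass) exactly as printed in problem or answer.
Ignition loss by material:
  sodium carbonate: 16.11 × 0.4179 = 6.732 kg
  wollastonite: 773.9 × 0.003000 = 2.322 kg
  aragonite sand: 108.2 × 0.4440 = 48.04 kg
  zircon sand: 265.5 × 0.001000 = 0.2655 kg
  zinc oxide: 121.6 × 0.002000 = 0.2432 kg
Total LOI = 57.60 kg
Glass = batch − LOI = 1285 − 57.60 = 1228 kg

LOI loss = 57.60 kg; glass = 1228 kg; yield = 95.52%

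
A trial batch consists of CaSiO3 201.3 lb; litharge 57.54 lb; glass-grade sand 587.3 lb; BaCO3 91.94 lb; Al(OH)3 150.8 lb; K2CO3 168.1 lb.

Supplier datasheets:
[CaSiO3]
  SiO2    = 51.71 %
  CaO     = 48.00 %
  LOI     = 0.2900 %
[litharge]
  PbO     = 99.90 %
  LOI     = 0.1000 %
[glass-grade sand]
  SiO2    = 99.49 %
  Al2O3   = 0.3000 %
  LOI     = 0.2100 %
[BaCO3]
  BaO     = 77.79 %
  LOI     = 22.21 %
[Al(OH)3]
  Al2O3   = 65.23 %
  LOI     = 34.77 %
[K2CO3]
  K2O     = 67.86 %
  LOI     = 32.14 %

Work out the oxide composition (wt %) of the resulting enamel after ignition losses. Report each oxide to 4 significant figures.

Every computation runs at exact precision at every stage. In-progress results are displayed (rounded to four significant figures) within the worked lines; exactly one rounding lands on each reported number. All derived quantities, including glass mass, yield, LOI, the totals, six oxide percentages, are computed from the weighed amounts for 1128 lb of glass in exact precision as given in the question or the answer.
What the batch supplies per oxide:
  BaO: 91.94·0.7779 = 71.52 lb
  SiO2: 201.3·0.5171 + 587.3·0.9949 = 688.4 lb
  K2O: 168.1·0.6786 = 114.1 lb
  CaO: 201.3·0.4800 = 96.62 lb
  PbO: 57.54·0.9990 = 57.48 lb
  Al2O3: 587.3·0.003000 + 150.8·0.6523 = 100.1 lb
LOI: 201.3·0.002900 + 57.54·0.001000 + 587.3·0.002100 + 91.94·0.2221 + 150.8·0.3477 + 168.1·0.3214 = 128.8 lb
batch − LOI leaves glass = 1257 − 128.8 = 1128 lb (matching Σ of the oxides)
wt % = 100 × oxide mass / glass mass

Glass mass = 1128 lb (batch 1257 − LOI 128.8).
Composition: BaO 6.339%, SiO2 61.02%, K2O 10.11%, CaO 8.564%, PbO 5.095%, Al2O3 8.875%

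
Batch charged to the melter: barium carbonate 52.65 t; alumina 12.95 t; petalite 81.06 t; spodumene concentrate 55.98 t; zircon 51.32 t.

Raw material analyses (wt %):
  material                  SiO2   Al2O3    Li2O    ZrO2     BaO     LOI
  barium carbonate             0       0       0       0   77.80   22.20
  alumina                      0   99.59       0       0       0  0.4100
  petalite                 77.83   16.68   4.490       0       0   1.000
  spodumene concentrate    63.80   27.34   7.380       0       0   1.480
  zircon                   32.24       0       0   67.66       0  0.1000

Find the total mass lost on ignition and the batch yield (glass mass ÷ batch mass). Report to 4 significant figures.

LOI loss = 13.43 t; glass = 240.5 t; yield = 94.71%

Mid-chain values are printed with 4-significant-figure rounding at each printed step — each numeric step carries exact precision from first step to last; each reported number undergoes a single rounding. The derived quantities (the totals, ignition loss, the yield, five oxide percentages, glass mass) are re-derived at full precision from the batch weights on 240.5 t of glass as they appear in either problem or answer.
Material-by-material LOI:
  barium carbonate: 52.65 × 0.2220 = 11.69 t
  alumina: 12.95 × 0.004100 = 0.05310 t
  petalite: 81.06 × 0.01000 = 0.8106 t
  spodumene concentrate: 55.98 × 0.01480 = 0.8285 t
  zircon: 51.32 × 0.001000 = 0.05132 t
Total LOI = 13.43 t
Glass = batch − LOI = 254.0 − 13.43 = 240.5 t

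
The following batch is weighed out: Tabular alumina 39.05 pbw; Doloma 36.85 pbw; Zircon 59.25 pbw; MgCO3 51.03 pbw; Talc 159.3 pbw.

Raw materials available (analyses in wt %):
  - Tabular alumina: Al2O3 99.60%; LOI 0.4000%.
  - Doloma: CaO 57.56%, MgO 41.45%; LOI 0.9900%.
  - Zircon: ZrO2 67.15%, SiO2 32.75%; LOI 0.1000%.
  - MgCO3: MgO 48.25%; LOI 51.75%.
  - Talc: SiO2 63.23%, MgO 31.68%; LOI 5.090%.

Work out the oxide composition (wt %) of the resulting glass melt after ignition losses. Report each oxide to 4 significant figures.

All arithmetic keeps exact precision at all times; working values are shown rounded to 4 significant digits between the steps. Every reported number takes exactly one rounding. The derived quantities are carried from the batch weights on 310.4 pbw of glass in full precision (the yield, ignition loss, the five compositions, totals, net glass mass), as set out in question or answer.
Oxide masses out of the charge:
  Al2O3: 39.05·0.9960 = 38.89 pbw
  ZrO2: 59.25·0.6715 = 39.79 pbw
  CaO: 36.85·0.5756 = 21.21 pbw
  SiO2: 59.25·0.3275 + 159.3·0.6323 = 120.1 pbw
  MgO: 36.85·0.4145 + 51.03·0.4825 + 159.3·0.3168 = 90.36 pbw
LOI: 39.05·0.004000 + 36.85·0.009900 + 59.25·0.001000 + 51.03·0.5175 + 159.3·0.05090 = 35.10 pbw
Glass = total batch minus LOI = 345.5 − 35.10 = 310.4 pbw (consistent with Σ oxide mass)
each wt % is 100 × oxide ÷ glass

Glass mass = 310.4 pbw (batch 345.5 − LOI 35.10).
Composition: Al2O3 12.53%, ZrO2 12.82%, CaO 6.834%, SiO2 38.70%, MgO 29.11%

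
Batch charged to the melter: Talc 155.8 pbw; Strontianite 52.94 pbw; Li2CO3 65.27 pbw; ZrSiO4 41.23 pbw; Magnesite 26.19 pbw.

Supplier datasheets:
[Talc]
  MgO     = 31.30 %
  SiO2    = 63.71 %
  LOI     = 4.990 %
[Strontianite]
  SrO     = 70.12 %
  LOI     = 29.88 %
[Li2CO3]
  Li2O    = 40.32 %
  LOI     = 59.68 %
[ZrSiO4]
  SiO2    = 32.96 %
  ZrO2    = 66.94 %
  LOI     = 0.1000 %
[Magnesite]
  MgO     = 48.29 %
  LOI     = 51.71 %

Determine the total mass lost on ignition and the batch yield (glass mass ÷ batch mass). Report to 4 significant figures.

LOI loss = 76.13 pbw; glass = 265.3 pbw; yield = 77.70%

Each numeric step maintains full float precision from start to finish — values along the way are displayed (rounded to four significant figures) between the steps. Exactly one rounding is applied to each reported value; derived quantities, which include the five compositions, totals, glass mass, ignition loss, yield, are computed in full float precision, exactly as shown in problem or answer, using the weight values at 265.3 pbw of glass.
Material-by-material LOI:
  Talc: 155.8 × 0.04990 = 7.774 pbw
  Strontianite: 52.94 × 0.2988 = 15.82 pbw
  Li2CO3: 65.27 × 0.5968 = 38.95 pbw
  ZrSiO4: 41.23 × 0.001000 = 0.04123 pbw
  Magnesite: 26.19 × 0.5171 = 13.54 pbw
Total LOI = 76.13 pbw
Glass = batch − LOI = 341.4 − 76.13 = 265.3 pbw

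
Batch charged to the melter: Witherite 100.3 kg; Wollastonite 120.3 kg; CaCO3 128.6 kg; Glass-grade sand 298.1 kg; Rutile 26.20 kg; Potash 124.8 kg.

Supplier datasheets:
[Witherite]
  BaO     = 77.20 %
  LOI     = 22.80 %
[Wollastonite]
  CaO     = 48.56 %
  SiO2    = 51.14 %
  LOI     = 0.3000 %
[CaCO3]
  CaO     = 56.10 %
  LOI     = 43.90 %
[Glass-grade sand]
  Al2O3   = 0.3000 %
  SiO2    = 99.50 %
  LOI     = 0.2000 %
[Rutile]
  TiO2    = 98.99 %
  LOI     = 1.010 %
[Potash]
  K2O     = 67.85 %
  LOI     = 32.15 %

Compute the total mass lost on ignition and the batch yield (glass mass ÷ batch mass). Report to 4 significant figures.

LOI loss = 120.7 kg; glass = 677.6 kg; yield = 84.88%

Each numeric step runs at full precision at each step. Working values are displayed rounded to 4 significant digits across the worked steps — each reported figure is rounded a single time; derived quantities (the six compositions, totals, LOI, net glass mass, the yield) are re-derived at full precision using the weight values per 677.6 kg of glass, exactly as printed in problem or answer.
Per-material ignition loss:
  Witherite: 100.3 × 0.2280 = 22.87 kg
  Wollastonite: 120.3 × 0.003000 = 0.3609 kg
  CaCO3: 128.6 × 0.4390 = 56.46 kg
  Glass-grade sand: 298.1 × 0.002000 = 0.5962 kg
  Rutile: 26.20 × 0.01010 = 0.2646 kg
  Potash: 124.8 × 0.3215 = 40.12 kg
Total LOI = 120.7 kg
Glass = batch − LOI = 798.3 − 120.7 = 677.6 kg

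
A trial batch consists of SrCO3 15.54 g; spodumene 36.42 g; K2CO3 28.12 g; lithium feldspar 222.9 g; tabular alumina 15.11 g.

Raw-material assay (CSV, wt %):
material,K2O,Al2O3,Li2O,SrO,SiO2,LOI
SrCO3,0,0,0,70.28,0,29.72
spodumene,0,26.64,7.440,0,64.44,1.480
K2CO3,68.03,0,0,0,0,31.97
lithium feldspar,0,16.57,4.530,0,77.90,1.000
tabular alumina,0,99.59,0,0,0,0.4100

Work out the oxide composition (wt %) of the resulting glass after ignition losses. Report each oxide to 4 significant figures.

Glass mass = 301.7 g (batch 318.1 − LOI 16.44).
Composition: K2O 6.342%, Al2O3 20.45%, Li2O 4.246%, SrO 3.621%, SiO2 65.34%

The intermediate values are shown, rounded to 4 significant digits, at each printed step; the whole derivation carries exact precision at every stage; exactly one rounding goes into each reported value — all derived quantities are re-derived in exact precision (LOI, totals, the five compositions, net glass mass, yield) from the batch weights on 301.7 g of glass as given in problem or answer.
Oxide-by-oxide delivered mass:
  K2O: 28.12·0.6803 = 19.13 g
  Al2O3: 36.42·0.2664 + 222.9·0.1657 + 15.11·0.9959 = 61.68 g
  Li2O: 36.42·0.07440 + 222.9·0.04530 = 12.81 g
  SrO: 15.54·0.7028 = 10.92 g
  SiO2: 36.42·0.6444 + 222.9·0.7790 = 197.1 g
LOI: 15.54·0.2972 + 36.42·0.01480 + 28.12·0.3197 + 222.9·0.01000 + 15.11·0.004100 = 16.44 g
Glass mass = batch − LOI = 318.1 − 16.44 = 301.7 g (= the summed oxide contributions)
wt % = 100 × oxide mass / glass mass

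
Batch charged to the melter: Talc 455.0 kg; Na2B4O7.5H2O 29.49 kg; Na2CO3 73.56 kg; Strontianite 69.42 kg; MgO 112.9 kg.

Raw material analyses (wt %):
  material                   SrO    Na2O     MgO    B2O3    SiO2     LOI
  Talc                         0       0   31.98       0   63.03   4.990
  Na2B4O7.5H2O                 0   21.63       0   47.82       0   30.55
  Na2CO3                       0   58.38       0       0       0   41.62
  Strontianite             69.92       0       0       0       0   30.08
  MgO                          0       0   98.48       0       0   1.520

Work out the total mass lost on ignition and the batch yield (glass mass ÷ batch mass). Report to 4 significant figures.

LOI loss = 84.93 kg; glass = 655.4 kg; yield = 88.53%

Mid-chain values are rounded to 4 significant digits wherever printed — all internal work carries full float precision from start to finish; every reported number sees exactly one rounding — the derived quantities are rebuilt from the weighed amounts at 655.4 kg of glass at full float precision (five oxide percentages, glass mass, yield, LOI, the totals), exactly as printed in the question or the answer.
Ignition loss by material:
  Talc: 455.0 × 0.04990 = 22.70 kg
  Na2B4O7.5H2O: 29.49 × 0.3055 = 9.009 kg
  Na2CO3: 73.56 × 0.4162 = 30.62 kg
  Strontianite: 69.42 × 0.3008 = 20.88 kg
  MgO: 112.9 × 0.01520 = 1.716 kg
Total LOI = 84.93 kg
Glass = batch − LOI = 740.4 − 84.93 = 655.4 kg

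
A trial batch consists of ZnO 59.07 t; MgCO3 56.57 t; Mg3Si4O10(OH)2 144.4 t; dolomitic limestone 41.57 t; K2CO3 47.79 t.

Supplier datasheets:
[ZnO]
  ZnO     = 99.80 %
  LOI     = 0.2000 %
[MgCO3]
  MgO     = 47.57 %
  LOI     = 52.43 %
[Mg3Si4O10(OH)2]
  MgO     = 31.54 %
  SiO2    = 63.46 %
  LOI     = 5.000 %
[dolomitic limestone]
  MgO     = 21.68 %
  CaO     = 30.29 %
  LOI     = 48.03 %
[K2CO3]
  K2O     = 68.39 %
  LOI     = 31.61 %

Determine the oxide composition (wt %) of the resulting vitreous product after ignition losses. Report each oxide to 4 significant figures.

Glass mass = 277.3 t (batch 349.4 − LOI 72.07).
Composition: MgO 29.38%, ZnO 21.26%, CaO 4.540%, SiO2 33.04%, K2O 11.79%

All arithmetic maintains full precision in all steps; intermediates are displayed, with 4-significant-figure rounding, in the working — a single rounding produces each reported value — derived quantities, which include yield, ignition loss, net glass mass, the totals, the five compositions, are rebuilt in full precision, as given in problem or answer, using the weight values on 277.3 t of glass.
Per-oxide mass from batch:
  MgO: 56.57·0.4757 + 144.4·0.3154 + 41.57·0.2168 = 81.47 t
  ZnO: 59.07·0.9980 = 58.95 t
  CaO: 41.57·0.3029 = 12.59 t
  SiO2: 144.4·0.6346 = 91.64 t
  K2O: 47.79·0.6839 = 32.68 t
LOI: 59.07·0.002000 + 56.57·0.5243 + 144.4·0.05000 + 41.57·0.4803 + 47.79·0.3161 = 72.07 t
Net of LOI, the glass mass = 349.4 − 72.07 = 277.3 t (matching Σ of the oxides)
oxide / glass × 100 gives the wt %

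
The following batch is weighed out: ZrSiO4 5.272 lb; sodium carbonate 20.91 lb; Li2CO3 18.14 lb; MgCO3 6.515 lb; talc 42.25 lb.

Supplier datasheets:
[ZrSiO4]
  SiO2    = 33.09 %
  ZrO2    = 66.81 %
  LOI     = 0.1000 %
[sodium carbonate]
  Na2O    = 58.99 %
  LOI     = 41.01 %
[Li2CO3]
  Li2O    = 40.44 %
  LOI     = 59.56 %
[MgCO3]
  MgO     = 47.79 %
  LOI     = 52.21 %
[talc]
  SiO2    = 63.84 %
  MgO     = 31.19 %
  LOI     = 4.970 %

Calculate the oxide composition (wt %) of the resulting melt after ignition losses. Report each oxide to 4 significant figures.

Every computation keeps exact precision all the way through. Values along the way appear, rounded to 4 significant digits, alongside each step — exactly one rounding goes into each reported result — the derived quantities, including five oxide percentages, yield, the totals, net glass mass, LOI, are rebuilt using the weight values for 68.20 lb of glass at full float precision exactly as shown in the problem or the answer.
Mass of each oxide from the mix:
  SiO2: 5.272·0.3309 + 42.25·0.6384 = 28.72 lb
  Li2O: 18.14·0.4044 = 7.336 lb
  MgO: 6.515·0.4779 + 42.25·0.3119 = 16.29 lb
  Na2O: 20.91·0.5899 = 12.33 lb
  ZrO2: 5.272·0.6681 = 3.522 lb
LOI: 5.272·0.001000 + 20.91·0.4101 + 18.14·0.5956 + 6.515·0.5221 + 42.25·0.04970 = 24.89 lb
The glass mass, total less LOI, = 93.09 − 24.89 = 68.20 lb (consistent with Σ oxide mass)
wt % = oxide mass / glass mass × 100

Glass mass = 68.20 lb (batch 93.09 − LOI 24.89).
Composition: SiO2 42.11%, Li2O 10.76%, MgO 23.89%, Na2O 18.09%, ZrO2 5.164%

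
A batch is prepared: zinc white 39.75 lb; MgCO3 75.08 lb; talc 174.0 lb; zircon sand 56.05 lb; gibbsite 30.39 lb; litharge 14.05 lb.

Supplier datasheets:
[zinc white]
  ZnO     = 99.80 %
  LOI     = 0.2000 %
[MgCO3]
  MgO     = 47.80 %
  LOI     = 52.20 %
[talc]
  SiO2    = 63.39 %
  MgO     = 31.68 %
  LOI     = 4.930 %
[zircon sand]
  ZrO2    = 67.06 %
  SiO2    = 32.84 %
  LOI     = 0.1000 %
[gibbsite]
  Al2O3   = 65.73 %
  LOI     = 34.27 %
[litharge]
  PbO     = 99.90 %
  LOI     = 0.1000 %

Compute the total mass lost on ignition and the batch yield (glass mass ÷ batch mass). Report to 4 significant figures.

Intermediates appear rounded to four significant digits in the working. Each numeric step holds exact precision from start to finish. Each reported value is rounded only once; all derived quantities, including totals, yield, glass mass, six oxide percentages, ignition loss, are computed starting from the weights for 331.0 lb of glass in full precision as given in question or answer.
Each material's LOI contribution:
  zinc white: 39.75 × 0.002000 = 0.07950 lb
  MgCO3: 75.08 × 0.5220 = 39.19 lb
  talc: 174.0 × 0.04930 = 8.578 lb
  zircon sand: 56.05 × 0.001000 = 0.05605 lb
  gibbsite: 30.39 × 0.3427 = 10.41 lb
  litharge: 14.05 × 0.001000 = 0.01405 lb
Total LOI = 58.33 lb
Glass = batch − LOI = 389.3 − 58.33 = 331.0 lb

LOI loss = 58.33 lb; glass = 331.0 lb; yield = 85.02%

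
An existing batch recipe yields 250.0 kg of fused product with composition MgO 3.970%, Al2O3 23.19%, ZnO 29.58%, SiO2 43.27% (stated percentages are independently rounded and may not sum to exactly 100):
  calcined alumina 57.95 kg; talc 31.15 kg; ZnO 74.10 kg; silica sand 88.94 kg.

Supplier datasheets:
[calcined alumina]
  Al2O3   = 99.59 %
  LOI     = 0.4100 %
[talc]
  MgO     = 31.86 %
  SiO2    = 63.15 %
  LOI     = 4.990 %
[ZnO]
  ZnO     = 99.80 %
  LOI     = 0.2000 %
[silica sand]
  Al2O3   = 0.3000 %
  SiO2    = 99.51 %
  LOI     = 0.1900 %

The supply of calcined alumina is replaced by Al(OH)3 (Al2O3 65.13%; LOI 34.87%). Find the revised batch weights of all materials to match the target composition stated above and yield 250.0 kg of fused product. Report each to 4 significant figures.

Values along the way are displayed, with 4-significant-digit rounding, when written out. Each numeric step holds full float precision through every step. Each reported result undergoes a single rounding; the derived quantities, including net glass mass, yield, four oxide percentages, LOI, totals, are computed starting from the weights per 250.0 kg of glass at full precision, as quoted within either problem or answer.
Per-oxide target masses for 250.0 kg fused product:
  MgO: 3.970% × 250.0 = 9.925 kg
  Al2O3: 23.19% × 250.0 = 57.98 kg
  ZnO: 29.58% × 250.0 = 73.95 kg
  SiO2: 43.27% × 250.0 = 108.2 kg
Balance tally, oxide-wise, working from each reported weight, against the basis in use (sum by sum, the targets are met given rounding of the digits):
  MgO: 31.15·0.3186 = 9.924 kg (target 9.925 kg)
  Al2O3: 88.60·0.6513 + 88.94·0.003000 = 57.97 kg (target 57.98 kg)
  ZnO: 74.10·0.9980 = 73.95 kg (target 73.95 kg)
  SiO2: 31.15·0.6315 + 88.94·0.9951 = 108.2 kg (target 108.2 kg)
Glass-mass sanity pass: batch total minus LOI = 250.0 kg (the Σ of target masses is 250.0 kg; versus the stated basis of 250.0 kg — differing by rounding only).
Total batch = Σ batch = 282.8 kg; Σ batch·LOI gives LOI loss = 32.77 kg; yield = glass ÷ total batch = 88.41%.

Revised batch per 250.0 kg fused product:
  Al(OH)3: 88.60 kg
  talc: 31.15 kg
  ZnO: 74.10 kg
  silica sand: 88.94 kg
Total batch = 282.8 kg; LOI loss = 32.77 kg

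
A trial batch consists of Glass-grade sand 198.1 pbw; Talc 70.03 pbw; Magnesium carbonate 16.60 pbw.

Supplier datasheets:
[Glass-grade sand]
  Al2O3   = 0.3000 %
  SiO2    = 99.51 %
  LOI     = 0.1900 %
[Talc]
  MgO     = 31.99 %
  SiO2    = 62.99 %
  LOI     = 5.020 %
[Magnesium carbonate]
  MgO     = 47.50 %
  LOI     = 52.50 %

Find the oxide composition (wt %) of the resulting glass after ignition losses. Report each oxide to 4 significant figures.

The whole derivation maintains exact precision in all steps — in-progress results are displayed, with 4-significant-digit rounding, when written out. Every reported value is rounded exactly once — derived quantities (net glass mass, ignition loss, yield, the totals, the three compositions) are rebuilt from the batch weights per 272.1 pbw of glass in full precision as quoted within the problem or the answer.
Oxide masses out of the charge:
  Al2O3: 198.1·0.003000 = 0.5943 pbw
  MgO: 70.03·0.3199 + 16.60·0.4750 = 30.29 pbw
  SiO2: 198.1·0.9951 + 70.03·0.6299 = 241.2 pbw
LOI: 198.1·0.001900 + 70.03·0.05020 + 16.60·0.5250 = 12.61 pbw
Resulting glass, batch − LOI: 284.7 − 12.61 = 272.1 pbw (consistent with Σ oxide mass)
wt %: oxide over glass, times 100

Glass mass = 272.1 pbw (batch 284.7 − LOI 12.61).
Composition: Al2O3 0.2184%, MgO 11.13%, SiO2 88.65%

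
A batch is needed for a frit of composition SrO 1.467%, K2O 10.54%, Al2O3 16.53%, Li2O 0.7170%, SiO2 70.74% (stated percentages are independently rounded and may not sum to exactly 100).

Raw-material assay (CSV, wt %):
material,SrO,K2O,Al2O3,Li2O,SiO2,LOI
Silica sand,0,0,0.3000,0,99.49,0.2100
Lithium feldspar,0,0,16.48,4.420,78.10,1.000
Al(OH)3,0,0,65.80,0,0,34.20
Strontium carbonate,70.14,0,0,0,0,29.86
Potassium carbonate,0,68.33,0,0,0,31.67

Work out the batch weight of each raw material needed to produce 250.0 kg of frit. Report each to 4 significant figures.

Batch per 250.0 kg frit:
  Silica sand: 145.9 kg
  Lithium feldspar: 40.55 kg
  Al(OH)3: 51.98 kg
  Strontium carbonate: 5.229 kg
  Potassium carbonate: 38.56 kg
Total batch = 282.2 kg; LOI loss = 32.26 kg; yield = 88.57%

The whole derivation runs at exact precision end to end — intermediates are shown (rounded to four significant figures) as written — every reported value takes exactly one rounding — all derived quantities are re-derived in exact precision (ignition loss, the yield, the five compositions, net glass mass, the totals) using the weight values for 250.0 kg of glass as set out in the problem or the answer.
Per-oxide target masses for 250.0 kg frit:
  SrO: 1.467% × 250.0 = 3.668 kg
  K2O: 10.54% × 250.0 = 26.35 kg
  Al2O3: 16.53% × 250.0 = 41.32 kg
  Li2O: 0.7170% × 250.0 = 1.792 kg
  SiO2: 70.74% × 250.0 = 176.8 kg
Verifying the oxide balance using the reported weights, for the quoted basis mass (summed amounts equal target values net of answer rounding effects):
  SrO: 5.229·0.7014 = 3.668 kg (target 3.668 kg)
  K2O: 38.56·0.6833 = 26.35 kg (target 26.35 kg)
  Al2O3: 145.9·0.003000 + 40.55·0.1648 + 51.98·0.6580 = 41.32 kg (target 41.32 kg)
  Li2O: 40.55·0.04420 = 1.792 kg (target 1.792 kg)
  SiO2: 145.9·0.9949 + 40.55·0.7810 = 176.8 kg (target 176.8 kg)
Glass-mass bookkeeping: total batch − LOI = 250.0 kg (per-oxide target masses sum to 250.0 kg; the stated basis being 250.0 kg — a pure rounding effect).
Batch grand total — Σ batch = 282.2 kg; loss to ignition Σ batch·LOI = 32.26 kg; yield = glass ÷ total batch = 88.57%.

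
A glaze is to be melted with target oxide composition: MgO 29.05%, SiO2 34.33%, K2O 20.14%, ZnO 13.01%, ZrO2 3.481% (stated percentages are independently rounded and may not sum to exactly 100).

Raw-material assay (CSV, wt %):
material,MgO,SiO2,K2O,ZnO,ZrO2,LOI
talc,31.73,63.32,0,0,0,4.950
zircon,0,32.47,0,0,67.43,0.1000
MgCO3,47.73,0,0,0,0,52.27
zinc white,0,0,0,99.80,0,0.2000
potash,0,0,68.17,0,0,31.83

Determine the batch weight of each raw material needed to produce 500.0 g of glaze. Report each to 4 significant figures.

Each numeric step maintains exact precision at every stage; intermediates appear rounded to 4 significant figures — every reported result takes exactly one rounding; the derived quantities (LOI, glass mass, the yield, totals, five oxide percentages) are recomputed using the weight values for 500.0 g of glass at full precision exactly as shown in the question or the answer.
Target masses of each oxide per 500.0 g glaze:
  MgO: 29.05% × 500.0 = 145.2 g
  SiO2: 34.33% × 500.0 = 171.6 g
  K2O: 20.14% × 500.0 = 100.7 g
  ZnO: 13.01% × 500.0 = 65.05 g
  ZrO2: 3.481% × 500.0 = 17.40 g
Oxide-by-oxide audit given the weights on record, against the basis in use (sums match the target masses exact up to rounding of places):
  MgO: 257.8·0.3173 + 132.9·0.4773 = 145.2 g (target 145.2 g)
  SiO2: 257.8·0.6332 + 25.81·0.3247 = 171.6 g (target 171.6 g)
  K2O: 147.7·0.6817 = 100.7 g (target 100.7 g)
  ZnO: 65.18·0.9980 = 65.05 g (target 65.05 g)
  ZrO2: 25.81·0.6743 = 17.40 g (target 17.40 g)
Glass mass check: Σ batch − LOI loss = 500.0 g (the Σ of target masses is 500.1 g; basis as stated: 500.0 g — any gap is answer rounding).
Batch total: Σ batch = 629.4 g; the LOI term Σ batch·LOI equals 129.4 g; as yield: glass ÷ batch → 79.44%.

Batch per 500.0 g glaze:
  talc: 257.8 g
  zircon: 25.81 g
  MgCO3: 132.9 g
  zinc white: 65.18 g
  potash: 147.7 g
Total batch = 629.4 g; LOI loss = 129.4 g; yield = 79.44%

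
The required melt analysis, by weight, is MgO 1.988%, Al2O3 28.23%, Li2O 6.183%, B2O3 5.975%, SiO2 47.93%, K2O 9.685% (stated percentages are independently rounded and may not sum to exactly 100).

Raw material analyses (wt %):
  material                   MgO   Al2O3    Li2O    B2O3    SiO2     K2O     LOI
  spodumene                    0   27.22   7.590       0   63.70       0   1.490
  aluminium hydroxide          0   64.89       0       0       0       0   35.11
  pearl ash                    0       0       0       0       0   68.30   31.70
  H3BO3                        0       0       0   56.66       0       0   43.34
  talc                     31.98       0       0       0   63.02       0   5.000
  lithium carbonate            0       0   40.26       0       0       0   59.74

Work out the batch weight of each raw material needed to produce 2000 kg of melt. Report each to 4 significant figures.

The working math maintains exact precision from first step to last. Intermediates appear rounded to 4 significant digits in the working — each reported figure includes exactly one rounding — the derived quantities are rebuilt starting from the weights for 2000 kg of glass in full precision (six oxide percentages, ignition loss, net glass mass, the yield, totals) as set out in the problem or the answer.
Oxide-by-oxide targets in 2000 kg melt:
  MgO: 1.988% × 2000 = 39.76 kg
  Al2O3: 28.23% × 2000 = 564.6 kg
  Li2O: 6.183% × 2000 = 123.7 kg
  B2O3: 5.975% × 2000 = 119.5 kg
  SiO2: 47.93% × 2000 = 958.6 kg
  K2O: 9.685% × 2000 = 193.7 kg
Oxide-by-oxide audit using the reported weights, versus the basis set out (sums match the target masses net of answer rounding effects):
  MgO: 124.3·0.3198 = 39.75 kg (target 39.76 kg)
  Al2O3: 1382·0.2722 + 290.4·0.6489 = 564.6 kg (target 564.6 kg)
  Li2O: 1382·0.07590 + 46.64·0.4026 = 123.7 kg (target 123.7 kg)
  B2O3: 210.9·0.5666 = 119.5 kg (target 119.5 kg)
  SiO2: 1382·0.6370 + 124.3·0.6302 = 958.7 kg (target 958.6 kg)
  K2O: 283.6·0.6830 = 193.7 kg (target 193.7 kg)
Mass balance on the glass: the batch minus its LOI: 2000 kg (summing oxide targets gives 2000 kg; against the stated basis, 2000 kg — rounding explains the deltas).
Batch total: Σ batch = 2338 kg; ignition loss, Σ(batch × LOI) = 337.9 kg; yield, glass over the total, = 85.55%.

Batch per 2000 kg melt:
  spodumene: 1382 kg
  aluminium hydroxide: 290.4 kg
  pearl ash: 283.6 kg
  H3BO3: 210.9 kg
  talc: 124.3 kg
  lithium carbonate: 46.64 kg
Total batch = 2338 kg; LOI loss = 337.9 kg; yield = 85.55%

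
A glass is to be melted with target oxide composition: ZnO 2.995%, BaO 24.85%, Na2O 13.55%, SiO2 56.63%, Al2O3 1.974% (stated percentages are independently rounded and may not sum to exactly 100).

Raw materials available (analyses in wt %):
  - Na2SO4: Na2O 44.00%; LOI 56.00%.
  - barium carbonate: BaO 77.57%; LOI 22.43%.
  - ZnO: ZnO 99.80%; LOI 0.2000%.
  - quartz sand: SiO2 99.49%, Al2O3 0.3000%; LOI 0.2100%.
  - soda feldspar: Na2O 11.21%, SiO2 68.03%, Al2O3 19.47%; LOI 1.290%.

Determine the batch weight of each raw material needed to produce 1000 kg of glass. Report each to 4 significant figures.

The intermediate values are shown, with 4-significant-digit rounding, when written out — every computation maintains full precision from start to finish; every reported result is rounded only once; the derived quantities are recomputed at full float precision (LOI, the five compositions, totals, glass mass, the yield) using the weight values per 1000 kg of glass precisely as stated by the question or the answer.
Target masses of each oxide per 1000 kg glass:
  ZnO: 2.995% × 1000 = 29.95 kg
  BaO: 24.85% × 1000 = 248.5 kg
  Na2O: 13.55% × 1000 = 135.5 kg
  SiO2: 56.63% × 1000 = 566.3 kg
  Al2O3: 1.974% × 1000 = 19.74 kg
Mass-balance tally per oxide given the weights on record, relative to the basis at hand (each sum matches its target mass net of answer rounding effects):
  ZnO: 30.01·0.9980 = 29.95 kg (target 29.95 kg)
  BaO: 320.4·0.7757 = 248.5 kg (target 248.5 kg)
  Na2O: 284.1·0.4400 + 93.60·0.1121 = 135.5 kg (target 135.5 kg)
  SiO2: 505.2·0.9949 + 93.60·0.6803 = 566.3 kg (target 566.3 kg)
  Al2O3: 505.2·0.003000 + 93.60·0.1947 = 19.74 kg (target 19.74 kg)
Glass-mass sanity pass: batch Σ − ignition loss = 1000 kg (the targets, summed, come to 1000 kg; stated basis 1000 kg — deltas are rounding alone).
Summing the batch: Σ batch = 1233 kg; the LOI term Σ batch·LOI equals 233.3 kg; yield = glass ÷ total batch = 81.08%.

Batch per 1000 kg glass:
  Na2SO4: 284.1 kg
  barium carbonate: 320.4 kg
  ZnO: 30.01 kg
  quartz sand: 505.2 kg
  soda feldspar: 93.60 kg
Total batch = 1233 kg; LOI loss = 233.3 kg; yield = 81.08%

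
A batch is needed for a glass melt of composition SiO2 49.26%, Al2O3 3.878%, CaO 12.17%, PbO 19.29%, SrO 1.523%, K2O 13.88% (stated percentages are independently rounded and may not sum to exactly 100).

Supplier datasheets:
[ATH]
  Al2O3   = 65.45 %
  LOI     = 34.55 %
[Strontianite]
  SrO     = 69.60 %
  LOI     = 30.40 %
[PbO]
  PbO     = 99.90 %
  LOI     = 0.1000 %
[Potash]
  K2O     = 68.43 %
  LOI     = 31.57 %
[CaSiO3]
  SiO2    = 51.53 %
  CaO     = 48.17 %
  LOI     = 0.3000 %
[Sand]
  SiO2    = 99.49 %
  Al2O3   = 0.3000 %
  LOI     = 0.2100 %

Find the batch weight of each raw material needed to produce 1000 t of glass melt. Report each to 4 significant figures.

Batch per 1000 t glass melt:
  ATH: 57.58 t
  Strontianite: 21.88 t
  PbO: 193.1 t
  Potash: 202.8 t
  CaSiO3: 252.6 t
  Sand: 364.3 t
Total batch = 1092 t; LOI loss = 92.29 t; yield = 91.55%

Working values are printed rounded to 4 significant figures as written — each numeric step holds exact precision throughout — each reported value includes exactly one rounding. Derived quantities (the six compositions, totals, ignition loss, net glass mass, yield) are carried from the batch weights per 1000 t of glass at full precision as set out in the problem or the answer.
Target oxide masses per 1000 t glass melt:
  SiO2: 49.26% × 1000 = 492.6 t
  Al2O3: 3.878% × 1000 = 38.78 t
  CaO: 12.17% × 1000 = 121.7 t
  PbO: 19.29% × 1000 = 192.9 t
  SrO: 1.523% × 1000 = 15.23 t
  K2O: 13.88% × 1000 = 138.8 t
Per-oxide balance check given the weights on record, under the basis named above (each sum matches its target mass given rounding of the digits):
  SiO2: 252.6·0.5153 + 364.3·0.9949 = 492.6 t (target 492.6 t)
  Al2O3: 57.58·0.6545 + 364.3·0.003000 = 38.78 t (target 38.78 t)
  CaO: 252.6·0.4817 = 121.7 t (target 121.7 t)
  PbO: 193.1·0.9990 = 192.9 t (target 192.9 t)
  SrO: 21.88·0.6960 = 15.23 t (target 15.23 t)
  K2O: 202.8·0.6843 = 138.8 t (target 138.8 t)
Glass mass check: batch Σ − ignition loss = 1000 t (the targets, summed, come to 1000 t; with the basis standing at 1000 t — gaps are rounding artifacts).
Summing the batch: Σ batch = 1092 t; ignition loss, Σ(batch × LOI) = 92.29 t; yield, glass over the total, = 91.55%.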